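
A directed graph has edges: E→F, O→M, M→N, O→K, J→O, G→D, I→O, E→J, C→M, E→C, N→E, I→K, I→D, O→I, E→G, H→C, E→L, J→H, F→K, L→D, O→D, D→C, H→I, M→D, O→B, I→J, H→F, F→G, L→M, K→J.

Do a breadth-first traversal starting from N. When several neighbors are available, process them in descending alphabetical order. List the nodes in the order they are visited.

Visit N; enqueue E → queue [E]
Visit E; enqueue L, J, G, F, C → queue [L, J, G, F, C]
Visit L; enqueue M, D → queue [J, G, F, C, M, D]
Visit J; enqueue O, H → queue [G, F, C, M, D, O, H]
Visit G → queue [F, C, M, D, O, H]
Visit F; enqueue K → queue [C, M, D, O, H, K]
Visit C → queue [M, D, O, H, K]
Visit M → queue [D, O, H, K]
Visit D → queue [O, H, K]
Visit O; enqueue I, B → queue [H, K, I, B]
Visit H → queue [K, I, B]
Visit K → queue [I, B]
Visit I → queue [B]
Visit B → queue []

N, E, L, J, G, F, C, M, D, O, H, K, I, B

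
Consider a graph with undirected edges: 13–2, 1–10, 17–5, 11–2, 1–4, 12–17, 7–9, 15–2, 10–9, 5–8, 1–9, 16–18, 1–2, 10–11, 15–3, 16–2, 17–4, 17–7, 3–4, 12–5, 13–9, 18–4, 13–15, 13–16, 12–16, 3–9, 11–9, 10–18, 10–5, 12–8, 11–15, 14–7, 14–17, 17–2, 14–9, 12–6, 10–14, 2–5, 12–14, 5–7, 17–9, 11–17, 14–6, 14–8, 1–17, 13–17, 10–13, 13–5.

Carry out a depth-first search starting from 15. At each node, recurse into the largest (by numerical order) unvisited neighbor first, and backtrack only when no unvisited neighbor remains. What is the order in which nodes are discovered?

15 13 17 14 12 16 18 10 11 9 7 5 8 2 1 4 3 6

Visit 15
15 → 13
13 → 17
17 → 14
14 → 12
12 → 16
16 → 18
18 → 10
10 → 11
11 → 9
9 → 7
7 → 5
5 → 8
5 → 2
2 → 1
1 → 4
4 → 3
12 → 6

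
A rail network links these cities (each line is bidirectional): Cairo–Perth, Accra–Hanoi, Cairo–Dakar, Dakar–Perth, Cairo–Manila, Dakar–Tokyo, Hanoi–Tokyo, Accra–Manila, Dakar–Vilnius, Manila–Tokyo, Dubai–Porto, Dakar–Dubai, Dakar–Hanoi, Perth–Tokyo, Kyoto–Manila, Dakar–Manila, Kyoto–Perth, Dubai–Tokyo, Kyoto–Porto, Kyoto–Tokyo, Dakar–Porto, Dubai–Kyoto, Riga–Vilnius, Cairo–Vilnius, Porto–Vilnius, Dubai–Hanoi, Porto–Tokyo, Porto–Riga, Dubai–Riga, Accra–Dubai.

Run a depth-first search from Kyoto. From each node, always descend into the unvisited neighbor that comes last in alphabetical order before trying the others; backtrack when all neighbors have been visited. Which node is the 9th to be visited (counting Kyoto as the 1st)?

Visit Kyoto
Kyoto → Tokyo
Tokyo → Porto
Porto → Vilnius
Vilnius → Riga
Riga → Dubai
Dubai → Hanoi
Hanoi → Dakar
Dakar → Perth
Perth → Cairo
Cairo → Manila
Manila → Accra

Visit order: Kyoto, Tokyo, Porto, Vilnius, Riga, Dubai, Hanoi, Dakar, Perth, Cairo, Manila, Accra

Perth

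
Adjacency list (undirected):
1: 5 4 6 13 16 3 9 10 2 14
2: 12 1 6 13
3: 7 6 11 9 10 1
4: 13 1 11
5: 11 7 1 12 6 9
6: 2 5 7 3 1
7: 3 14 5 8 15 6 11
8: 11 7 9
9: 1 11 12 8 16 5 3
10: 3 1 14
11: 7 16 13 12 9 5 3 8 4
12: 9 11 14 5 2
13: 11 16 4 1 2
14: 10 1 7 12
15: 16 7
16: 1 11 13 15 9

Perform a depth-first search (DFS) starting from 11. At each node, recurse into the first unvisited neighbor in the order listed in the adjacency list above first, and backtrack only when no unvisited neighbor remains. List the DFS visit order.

11 7 3 6 2 12 9 1 5 4 13 16 15 10 14 8

Visit 11
11 → 7
7 → 3
3 → 6
6 → 2
2 → 12
12 → 9
9 → 1
1 → 5
1 → 4
4 → 13
13 → 16
16 → 15
1 → 10
10 → 14
9 → 8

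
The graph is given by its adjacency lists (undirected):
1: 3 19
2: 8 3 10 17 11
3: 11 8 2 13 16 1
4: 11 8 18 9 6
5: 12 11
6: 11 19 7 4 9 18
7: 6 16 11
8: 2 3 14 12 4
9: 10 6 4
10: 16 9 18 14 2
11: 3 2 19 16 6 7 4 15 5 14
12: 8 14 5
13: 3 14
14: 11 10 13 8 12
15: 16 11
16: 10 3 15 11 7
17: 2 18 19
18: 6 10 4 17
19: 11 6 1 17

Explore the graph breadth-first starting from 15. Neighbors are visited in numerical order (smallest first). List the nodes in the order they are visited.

15 → 11 → 16 → 2 → 3 → 4 → 5 → 6 → 7 → 14 → 19 → 10 → 8 → 17 → 1 → 13 → 9 → 18 → 12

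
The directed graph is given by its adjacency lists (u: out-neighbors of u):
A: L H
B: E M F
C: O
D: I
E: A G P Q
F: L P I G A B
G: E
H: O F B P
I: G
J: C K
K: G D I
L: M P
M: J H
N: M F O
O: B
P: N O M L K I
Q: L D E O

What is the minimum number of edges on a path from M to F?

Level 0: M
Level 1: H, J
Level 2: B, C, F, K, O, P
Level 3: A, D, E, G, I, L, N
Level 4: Q
F first appears at level 2.

2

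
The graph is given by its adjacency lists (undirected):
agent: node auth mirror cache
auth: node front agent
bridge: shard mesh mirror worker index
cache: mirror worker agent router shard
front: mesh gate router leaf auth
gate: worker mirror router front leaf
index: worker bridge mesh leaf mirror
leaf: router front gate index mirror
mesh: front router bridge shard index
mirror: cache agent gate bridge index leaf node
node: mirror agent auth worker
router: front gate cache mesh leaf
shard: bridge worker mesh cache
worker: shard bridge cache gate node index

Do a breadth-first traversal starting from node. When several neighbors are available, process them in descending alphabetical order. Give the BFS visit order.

node worker mirror auth agent shard index gate cache bridge leaf front mesh router

Visit node; enqueue worker, mirror, auth, agent → queue [worker, mirror, auth, agent]
Visit worker; enqueue shard, index, gate, cache, bridge → queue [mirror, auth, agent, shard, index, gate, cache, bridge]
Visit mirror; enqueue leaf → queue [auth, agent, shard, index, gate, cache, bridge, leaf]
Visit auth; enqueue front → queue [agent, shard, index, gate, cache, bridge, leaf, front]
Visit agent → queue [shard, index, gate, cache, bridge, leaf, front]
Visit shard; enqueue mesh → queue [index, gate, cache, bridge, leaf, front, mesh]
Visit index → queue [gate, cache, bridge, leaf, front, mesh]
Visit gate; enqueue router → queue [cache, bridge, leaf, front, mesh, router]
Visit cache → queue [bridge, leaf, front, mesh, router]
Visit bridge → queue [leaf, front, mesh, router]
Visit leaf → queue [front, mesh, router]
Visit front → queue [mesh, router]
Visit mesh → queue [router]
Visit router → queue []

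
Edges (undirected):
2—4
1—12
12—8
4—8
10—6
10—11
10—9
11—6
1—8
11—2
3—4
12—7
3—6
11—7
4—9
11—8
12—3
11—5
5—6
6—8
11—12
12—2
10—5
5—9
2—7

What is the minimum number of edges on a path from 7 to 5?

2

Level 0: 7
Level 1: 2, 11, 12
Level 2: 1, 3, 4, 5, 6, 8, 10
Level 3: 9
5 first appears at level 2.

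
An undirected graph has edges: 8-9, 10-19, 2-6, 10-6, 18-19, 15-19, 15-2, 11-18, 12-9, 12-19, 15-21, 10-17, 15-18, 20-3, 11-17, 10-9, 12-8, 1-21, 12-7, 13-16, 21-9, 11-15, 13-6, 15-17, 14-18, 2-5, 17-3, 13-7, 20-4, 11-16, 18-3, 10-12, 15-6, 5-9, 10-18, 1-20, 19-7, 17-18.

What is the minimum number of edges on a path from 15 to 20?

3

Level 0: 15
Level 1: 2, 6, 11, 17, 18, 19, 21
Level 2: 1, 3, 5, 7, 9, 10, 12, 13, 14, 16
Level 3: 8, 20
Level 4: 4
20 first appears at level 3.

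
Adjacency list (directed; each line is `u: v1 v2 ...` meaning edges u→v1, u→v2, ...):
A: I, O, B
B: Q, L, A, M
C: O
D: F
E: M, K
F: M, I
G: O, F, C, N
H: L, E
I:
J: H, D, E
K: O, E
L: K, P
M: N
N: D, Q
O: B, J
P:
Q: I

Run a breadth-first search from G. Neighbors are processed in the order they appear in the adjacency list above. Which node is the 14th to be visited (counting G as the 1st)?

H

Visit G; enqueue O, F, C, N → queue [O, F, C, N]
Visit O; enqueue B, J → queue [F, C, N, B, J]
Visit F; enqueue M, I → queue [C, N, B, J, M, I]
Visit C → queue [N, B, J, M, I]
Visit N; enqueue D, Q → queue [B, J, M, I, D, Q]
Visit B; enqueue L, A → queue [J, M, I, D, Q, L, A]
Visit J; enqueue H, E → queue [M, I, D, Q, L, A, H, E]
Visit M → queue [I, D, Q, L, A, H, E]
Visit I → queue [D, Q, L, A, H, E]
Visit D → queue [Q, L, A, H, E]
Visit Q → queue [L, A, H, E]
Visit L; enqueue K, P → queue [A, H, E, K, P]
Visit A → queue [H, E, K, P]
Visit H → queue [E, K, P]
Visit E → queue [K, P]
Visit K → queue [P]
Visit P → queue []

Visit order: G, O, F, C, N, B, J, M, I, D, Q, L, A, H, E, K, P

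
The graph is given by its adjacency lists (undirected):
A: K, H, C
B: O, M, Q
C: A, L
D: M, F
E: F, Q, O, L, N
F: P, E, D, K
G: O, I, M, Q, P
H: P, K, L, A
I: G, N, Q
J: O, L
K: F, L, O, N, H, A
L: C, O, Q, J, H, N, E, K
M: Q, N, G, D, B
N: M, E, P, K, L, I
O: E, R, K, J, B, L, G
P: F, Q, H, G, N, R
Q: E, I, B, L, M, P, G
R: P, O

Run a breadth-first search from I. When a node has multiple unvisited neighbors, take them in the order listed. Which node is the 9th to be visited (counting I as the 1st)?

K

Visit I; enqueue G, N, Q → queue [G, N, Q]
Visit G; enqueue O, M, P → queue [N, Q, O, M, P]
Visit N; enqueue E, K, L → queue [Q, O, M, P, E, K, L]
Visit Q; enqueue B → queue [O, M, P, E, K, L, B]
Visit O; enqueue R, J → queue [M, P, E, K, L, B, R, J]
Visit M; enqueue D → queue [P, E, K, L, B, R, J, D]
Visit P; enqueue F, H → queue [E, K, L, B, R, J, D, F, H]
Visit E → queue [K, L, B, R, J, D, F, H]
Visit K; enqueue A → queue [L, B, R, J, D, F, H, A]
Visit L; enqueue C → queue [B, R, J, D, F, H, A, C]
Visit B → queue [R, J, D, F, H, A, C]
Visit R → queue [J, D, F, H, A, C]
Visit J → queue [D, F, H, A, C]
Visit D → queue [F, H, A, C]
Visit F → queue [H, A, C]
Visit H → queue [A, C]
Visit A → queue [C]
Visit C → queue []

Visit order: I, G, N, Q, O, M, P, E, K, L, B, R, J, D, F, H, A, C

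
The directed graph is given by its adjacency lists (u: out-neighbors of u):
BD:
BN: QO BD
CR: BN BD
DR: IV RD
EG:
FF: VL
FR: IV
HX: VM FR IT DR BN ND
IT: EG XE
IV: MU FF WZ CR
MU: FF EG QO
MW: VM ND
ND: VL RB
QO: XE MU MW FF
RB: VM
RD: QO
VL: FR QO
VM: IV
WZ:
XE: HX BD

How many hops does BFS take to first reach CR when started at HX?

Level 0: HX
Level 1: BN, DR, FR, IT, ND, VM
Level 2: BD, EG, IV, QO, RB, RD, VL, XE
Level 3: CR, FF, MU, MW, WZ
CR first appears at level 3.

3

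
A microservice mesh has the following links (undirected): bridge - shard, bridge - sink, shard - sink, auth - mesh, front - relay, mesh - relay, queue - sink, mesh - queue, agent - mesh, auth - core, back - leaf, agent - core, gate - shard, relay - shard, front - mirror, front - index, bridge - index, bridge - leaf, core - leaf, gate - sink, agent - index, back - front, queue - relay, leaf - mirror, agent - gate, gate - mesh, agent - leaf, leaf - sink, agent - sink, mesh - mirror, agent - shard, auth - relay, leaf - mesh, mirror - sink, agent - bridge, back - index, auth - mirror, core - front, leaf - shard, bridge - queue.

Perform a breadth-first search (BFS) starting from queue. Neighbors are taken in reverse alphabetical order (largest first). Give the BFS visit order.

Visit queue; enqueue sink, relay, mesh, bridge → queue [sink, relay, mesh, bridge]
Visit sink; enqueue shard, mirror, leaf, gate, agent → queue [relay, mesh, bridge, shard, mirror, leaf, gate, agent]
Visit relay; enqueue front, auth → queue [mesh, bridge, shard, mirror, leaf, gate, agent, front, auth]
Visit mesh → queue [bridge, shard, mirror, leaf, gate, agent, front, auth]
Visit bridge; enqueue index → queue [shard, mirror, leaf, gate, agent, front, auth, index]
Visit shard → queue [mirror, leaf, gate, agent, front, auth, index]
Visit mirror → queue [leaf, gate, agent, front, auth, index]
Visit leaf; enqueue core, back → queue [gate, agent, front, auth, index, core, back]
Visit gate → queue [agent, front, auth, index, core, back]
Visit agent → queue [front, auth, index, core, back]
Visit front → queue [auth, index, core, back]
Visit auth → queue [index, core, back]
Visit index → queue [core, back]
Visit core → queue [back]
Visit back → queue []

queue -> sink -> relay -> mesh -> bridge -> shard -> mirror -> leaf -> gate -> agent -> front -> auth -> index -> core -> back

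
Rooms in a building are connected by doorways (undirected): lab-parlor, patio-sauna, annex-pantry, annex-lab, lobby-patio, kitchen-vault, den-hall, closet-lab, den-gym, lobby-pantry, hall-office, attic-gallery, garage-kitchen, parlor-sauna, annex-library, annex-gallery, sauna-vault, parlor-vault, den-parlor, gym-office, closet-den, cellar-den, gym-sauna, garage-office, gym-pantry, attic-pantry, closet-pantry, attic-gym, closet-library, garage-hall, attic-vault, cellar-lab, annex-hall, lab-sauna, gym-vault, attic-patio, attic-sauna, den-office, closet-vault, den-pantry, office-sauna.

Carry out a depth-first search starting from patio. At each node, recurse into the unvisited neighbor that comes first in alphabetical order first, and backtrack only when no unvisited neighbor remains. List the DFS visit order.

patio -> attic -> gallery -> annex -> hall -> den -> cellar -> lab -> closet -> library -> pantry -> gym -> office -> garage -> kitchen -> vault -> parlor -> sauna -> lobby

Visit patio
patio → attic
attic → gallery
gallery → annex
annex → hall
hall → den
den → cellar
cellar → lab
lab → closet
closet → library
closet → pantry
pantry → gym
gym → office
office → garage
garage → kitchen
kitchen → vault
vault → parlor
parlor → sauna
pantry → lobby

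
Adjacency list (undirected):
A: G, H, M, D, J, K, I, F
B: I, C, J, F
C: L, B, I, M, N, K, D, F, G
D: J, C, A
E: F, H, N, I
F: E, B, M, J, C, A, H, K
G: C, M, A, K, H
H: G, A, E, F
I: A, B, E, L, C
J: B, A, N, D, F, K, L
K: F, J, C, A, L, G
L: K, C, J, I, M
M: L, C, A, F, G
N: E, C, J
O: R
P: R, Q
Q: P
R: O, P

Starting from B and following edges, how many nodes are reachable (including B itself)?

BFS from B visits: B, C, F, I, J, D, G, K, L, M, N, A, E, H
Reachable nodes: 14 of 18 total.

14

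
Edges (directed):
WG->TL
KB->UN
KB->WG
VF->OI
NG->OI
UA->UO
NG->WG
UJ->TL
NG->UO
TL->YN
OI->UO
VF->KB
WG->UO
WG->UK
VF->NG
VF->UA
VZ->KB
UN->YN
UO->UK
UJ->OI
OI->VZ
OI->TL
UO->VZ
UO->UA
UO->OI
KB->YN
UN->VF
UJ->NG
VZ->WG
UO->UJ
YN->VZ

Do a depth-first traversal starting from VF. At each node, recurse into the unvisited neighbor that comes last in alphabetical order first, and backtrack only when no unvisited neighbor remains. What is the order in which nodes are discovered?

Visit VF
VF → UA
UA → UO
UO → VZ
VZ → WG
WG → UK
WG → TL
TL → YN
VZ → KB
KB → UN
UO → UJ
UJ → OI
UJ → NG

VF UA UO VZ WG UK TL YN KB UN UJ OI NG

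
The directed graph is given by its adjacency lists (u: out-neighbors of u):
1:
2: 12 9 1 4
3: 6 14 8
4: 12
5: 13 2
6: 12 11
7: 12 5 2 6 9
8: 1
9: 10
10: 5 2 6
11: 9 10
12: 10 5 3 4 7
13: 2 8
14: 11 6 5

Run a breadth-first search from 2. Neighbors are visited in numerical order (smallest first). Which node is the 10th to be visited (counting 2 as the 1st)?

6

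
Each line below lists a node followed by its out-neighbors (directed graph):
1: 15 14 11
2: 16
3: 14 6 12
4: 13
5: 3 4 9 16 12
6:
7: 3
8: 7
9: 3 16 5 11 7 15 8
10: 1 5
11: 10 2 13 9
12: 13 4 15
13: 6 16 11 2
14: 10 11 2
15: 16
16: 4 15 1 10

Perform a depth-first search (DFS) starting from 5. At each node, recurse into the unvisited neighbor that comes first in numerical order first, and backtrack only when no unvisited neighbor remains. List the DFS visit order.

5 -> 3 -> 6 -> 12 -> 4 -> 13 -> 2 -> 16 -> 1 -> 11 -> 9 -> 7 -> 8 -> 15 -> 10 -> 14

Visit 5
5 → 3
3 → 6
3 → 12
12 → 4
4 → 13
13 → 2
2 → 16
16 → 1
1 → 11
11 → 9
9 → 7
9 → 8
9 → 15
11 → 10
1 → 14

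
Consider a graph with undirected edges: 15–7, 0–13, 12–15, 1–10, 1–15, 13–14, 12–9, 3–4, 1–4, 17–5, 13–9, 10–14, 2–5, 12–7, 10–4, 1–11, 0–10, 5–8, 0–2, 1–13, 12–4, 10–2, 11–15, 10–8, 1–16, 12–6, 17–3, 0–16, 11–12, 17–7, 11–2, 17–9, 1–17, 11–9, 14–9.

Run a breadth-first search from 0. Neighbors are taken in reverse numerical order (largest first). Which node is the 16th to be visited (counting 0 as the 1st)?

Visit 0; enqueue 16, 13, 10, 2 → queue [16, 13, 10, 2]
Visit 16; enqueue 1 → queue [13, 10, 2, 1]
Visit 13; enqueue 14, 9 → queue [10, 2, 1, 14, 9]
Visit 10; enqueue 8, 4 → queue [2, 1, 14, 9, 8, 4]
Visit 2; enqueue 11, 5 → queue [1, 14, 9, 8, 4, 11, 5]
Visit 1; enqueue 17, 15 → queue [14, 9, 8, 4, 11, 5, 17, 15]
Visit 14 → queue [9, 8, 4, 11, 5, 17, 15]
Visit 9; enqueue 12 → queue [8, 4, 11, 5, 17, 15, 12]
Visit 8 → queue [4, 11, 5, 17, 15, 12]
Visit 4; enqueue 3 → queue [11, 5, 17, 15, 12, 3]
Visit 11 → queue [5, 17, 15, 12, 3]
Visit 5 → queue [17, 15, 12, 3]
Visit 17; enqueue 7 → queue [15, 12, 3, 7]
Visit 15 → queue [12, 3, 7]
Visit 12; enqueue 6 → queue [3, 7, 6]
Visit 3 → queue [7, 6]
Visit 7 → queue [6]
Visit 6 → queue []

Visit order: 0, 16, 13, 10, 2, 1, 14, 9, 8, 4, 11, 5, 17, 15, 12, 3, 7, 6

3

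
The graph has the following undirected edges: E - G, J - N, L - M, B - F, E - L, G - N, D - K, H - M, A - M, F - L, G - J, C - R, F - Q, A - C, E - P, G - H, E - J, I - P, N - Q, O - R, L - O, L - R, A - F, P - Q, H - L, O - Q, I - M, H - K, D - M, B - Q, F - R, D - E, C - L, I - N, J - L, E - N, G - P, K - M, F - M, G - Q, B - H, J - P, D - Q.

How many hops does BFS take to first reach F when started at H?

2

Level 0: H
Level 1: B, G, K, L, M
Level 2: A, C, D, E, F, I, J, N, O, P, Q, R
F first appears at level 2.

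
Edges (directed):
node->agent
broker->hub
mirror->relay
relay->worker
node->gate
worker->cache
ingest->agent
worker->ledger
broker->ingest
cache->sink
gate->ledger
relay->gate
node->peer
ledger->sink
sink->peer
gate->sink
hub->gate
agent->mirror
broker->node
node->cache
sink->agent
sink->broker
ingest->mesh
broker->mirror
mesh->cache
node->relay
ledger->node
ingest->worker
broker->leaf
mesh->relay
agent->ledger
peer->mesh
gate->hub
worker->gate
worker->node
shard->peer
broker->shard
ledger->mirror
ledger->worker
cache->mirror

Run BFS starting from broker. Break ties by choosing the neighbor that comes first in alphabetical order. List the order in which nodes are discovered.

broker -> hub -> ingest -> leaf -> mirror -> node -> shard -> gate -> agent -> mesh -> worker -> relay -> cache -> peer -> ledger -> sink

Visit broker; enqueue hub, ingest, leaf, mirror, node, shard → queue [hub, ingest, leaf, mirror, node, shard]
Visit hub; enqueue gate → queue [ingest, leaf, mirror, node, shard, gate]
Visit ingest; enqueue agent, mesh, worker → queue [leaf, mirror, node, shard, gate, agent, mesh, worker]
Visit leaf → queue [mirror, node, shard, gate, agent, mesh, worker]
Visit mirror; enqueue relay → queue [node, shard, gate, agent, mesh, worker, relay]
Visit node; enqueue cache, peer → queue [shard, gate, agent, mesh, worker, relay, cache, peer]
Visit shard → queue [gate, agent, mesh, worker, relay, cache, peer]
Visit gate; enqueue ledger, sink → queue [agent, mesh, worker, relay, cache, peer, ledger, sink]
Visit agent → queue [mesh, worker, relay, cache, peer, ledger, sink]
Visit mesh → queue [worker, relay, cache, peer, ledger, sink]
Visit worker → queue [relay, cache, peer, ledger, sink]
Visit relay → queue [cache, peer, ledger, sink]
Visit cache → queue [peer, ledger, sink]
Visit peer → queue [ledger, sink]
Visit ledger → queue [sink]
Visit sink → queue []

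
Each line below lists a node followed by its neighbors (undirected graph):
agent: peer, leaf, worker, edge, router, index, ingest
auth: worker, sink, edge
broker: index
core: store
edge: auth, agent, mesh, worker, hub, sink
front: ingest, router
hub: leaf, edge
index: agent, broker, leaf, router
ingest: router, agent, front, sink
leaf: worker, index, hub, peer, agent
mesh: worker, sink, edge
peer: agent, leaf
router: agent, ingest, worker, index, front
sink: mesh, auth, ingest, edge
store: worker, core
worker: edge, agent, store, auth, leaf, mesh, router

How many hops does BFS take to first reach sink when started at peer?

3

Level 0: peer
Level 1: agent, leaf
Level 2: edge, hub, index, ingest, router, worker
Level 3: auth, broker, front, mesh, sink, store
Level 4: core
sink first appears at level 3.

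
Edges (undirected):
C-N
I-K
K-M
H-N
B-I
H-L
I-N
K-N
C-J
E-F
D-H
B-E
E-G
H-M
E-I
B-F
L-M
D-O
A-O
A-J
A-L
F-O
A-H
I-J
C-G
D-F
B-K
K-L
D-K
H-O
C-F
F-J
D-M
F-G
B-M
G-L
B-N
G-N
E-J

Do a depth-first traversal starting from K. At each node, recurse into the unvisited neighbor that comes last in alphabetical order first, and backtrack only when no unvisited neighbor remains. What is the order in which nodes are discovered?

Visit K
K → N
N → I
I → J
J → F
F → O
O → H
H → M
M → L
L → G
G → E
E → B
G → C
L → A
M → D

K, N, I, J, F, O, H, M, L, G, E, B, C, A, D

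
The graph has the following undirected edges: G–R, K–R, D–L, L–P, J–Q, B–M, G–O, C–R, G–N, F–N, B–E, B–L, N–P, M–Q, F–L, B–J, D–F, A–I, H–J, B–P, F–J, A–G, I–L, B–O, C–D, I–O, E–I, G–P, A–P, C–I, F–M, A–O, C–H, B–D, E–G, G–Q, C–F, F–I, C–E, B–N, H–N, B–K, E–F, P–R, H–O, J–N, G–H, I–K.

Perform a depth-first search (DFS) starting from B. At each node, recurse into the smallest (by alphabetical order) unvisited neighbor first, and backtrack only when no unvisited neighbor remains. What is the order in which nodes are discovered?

B, D, C, E, F, I, A, G, H, J, N, P, L, R, K, Q, M, O

Visit B
B → D
D → C
C → E
E → F
F → I
I → A
A → G
G → H
H → J
J → N
N → P
P → L
P → R
R → K
J → Q
Q → M
H → O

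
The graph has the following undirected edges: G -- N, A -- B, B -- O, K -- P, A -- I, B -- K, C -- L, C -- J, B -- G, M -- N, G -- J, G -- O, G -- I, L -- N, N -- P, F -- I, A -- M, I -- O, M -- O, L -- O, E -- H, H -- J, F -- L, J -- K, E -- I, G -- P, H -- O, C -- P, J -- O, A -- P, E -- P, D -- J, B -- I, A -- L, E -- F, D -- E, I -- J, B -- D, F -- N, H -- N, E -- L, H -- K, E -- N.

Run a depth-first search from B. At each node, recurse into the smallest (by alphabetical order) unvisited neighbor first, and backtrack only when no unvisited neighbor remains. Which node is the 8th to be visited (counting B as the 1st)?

L

Visit B
B → A
A → I
I → E
E → D
D → J
J → C
C → L
L → F
F → N
N → G
G → O
O → H
H → K
K → P
O → M

Visit order: B, A, I, E, D, J, C, L, F, N, G, O, H, K, P, M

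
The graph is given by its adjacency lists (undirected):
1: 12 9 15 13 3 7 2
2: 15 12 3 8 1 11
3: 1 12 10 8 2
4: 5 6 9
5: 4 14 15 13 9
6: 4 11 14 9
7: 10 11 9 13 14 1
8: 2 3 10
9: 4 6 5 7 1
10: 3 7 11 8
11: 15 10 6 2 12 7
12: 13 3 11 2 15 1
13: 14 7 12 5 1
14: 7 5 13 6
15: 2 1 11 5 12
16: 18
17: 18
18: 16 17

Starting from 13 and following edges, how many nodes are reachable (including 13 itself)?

BFS from 13 visits: 13, 1, 5, 7, 12, 14, 2, 3, 9, 15, 4, 10, 11, 6, 8
Reachable nodes: 15 of 18 total.

15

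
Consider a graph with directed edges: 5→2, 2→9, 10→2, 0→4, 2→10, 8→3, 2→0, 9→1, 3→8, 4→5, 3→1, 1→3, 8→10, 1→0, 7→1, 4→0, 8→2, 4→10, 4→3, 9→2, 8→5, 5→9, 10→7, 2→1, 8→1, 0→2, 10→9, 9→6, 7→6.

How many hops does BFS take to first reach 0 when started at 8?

2

Level 0: 8
Level 1: 1, 2, 3, 5, 10
Level 2: 0, 7, 9
Level 3: 4, 6
0 first appears at level 2.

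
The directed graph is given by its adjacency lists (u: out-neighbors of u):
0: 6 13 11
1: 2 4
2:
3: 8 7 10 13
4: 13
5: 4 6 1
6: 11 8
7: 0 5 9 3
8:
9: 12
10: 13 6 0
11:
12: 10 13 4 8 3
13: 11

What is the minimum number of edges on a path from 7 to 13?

2

Level 0: 7
Level 1: 0, 3, 5, 9
Level 2: 1, 4, 6, 8, 10, 11, 12, 13
Level 3: 2
13 first appears at level 2.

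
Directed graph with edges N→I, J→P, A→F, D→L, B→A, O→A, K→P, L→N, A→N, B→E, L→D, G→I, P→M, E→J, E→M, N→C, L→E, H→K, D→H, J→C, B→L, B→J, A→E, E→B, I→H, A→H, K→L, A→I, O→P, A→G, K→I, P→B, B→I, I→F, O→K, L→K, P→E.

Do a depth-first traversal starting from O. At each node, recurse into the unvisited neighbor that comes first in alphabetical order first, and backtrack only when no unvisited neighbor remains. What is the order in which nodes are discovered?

Visit O
O → A
A → E
E → B
B → I
I → F
I → H
H → K
K → L
L → D
L → N
N → C
K → P
P → M
B → J
A → G

O -> A -> E -> B -> I -> F -> H -> K -> L -> D -> N -> C -> P -> M -> J -> G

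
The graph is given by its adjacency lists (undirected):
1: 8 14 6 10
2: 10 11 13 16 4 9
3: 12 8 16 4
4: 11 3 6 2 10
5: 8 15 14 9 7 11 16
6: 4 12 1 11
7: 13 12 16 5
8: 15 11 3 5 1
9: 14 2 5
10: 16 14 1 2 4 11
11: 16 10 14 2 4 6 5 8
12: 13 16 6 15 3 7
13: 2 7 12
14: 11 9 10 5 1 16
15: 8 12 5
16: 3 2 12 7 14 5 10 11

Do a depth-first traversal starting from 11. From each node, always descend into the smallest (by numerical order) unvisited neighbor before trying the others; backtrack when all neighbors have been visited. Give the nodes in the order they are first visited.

11 -> 2 -> 4 -> 3 -> 8 -> 1 -> 6 -> 12 -> 7 -> 5 -> 9 -> 14 -> 10 -> 16 -> 15 -> 13

Visit 11
11 → 2
2 → 4
4 → 3
3 → 8
8 → 1
1 → 6
6 → 12
12 → 7
7 → 5
5 → 9
9 → 14
14 → 10
10 → 16
5 → 15
7 → 13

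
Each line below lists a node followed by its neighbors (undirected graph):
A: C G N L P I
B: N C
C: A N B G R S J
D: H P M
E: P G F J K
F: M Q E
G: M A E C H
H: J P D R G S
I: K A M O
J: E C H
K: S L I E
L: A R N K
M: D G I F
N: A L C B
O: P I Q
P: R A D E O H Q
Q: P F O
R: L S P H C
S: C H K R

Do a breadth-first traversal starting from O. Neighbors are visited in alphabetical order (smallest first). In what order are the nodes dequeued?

O, I, P, Q, A, K, M, D, E, H, R, F, C, G, L, N, S, J, B

Visit O; enqueue I, P, Q → queue [I, P, Q]
Visit I; enqueue A, K, M → queue [P, Q, A, K, M]
Visit P; enqueue D, E, H, R → queue [Q, A, K, M, D, E, H, R]
Visit Q; enqueue F → queue [A, K, M, D, E, H, R, F]
Visit A; enqueue C, G, L, N → queue [K, M, D, E, H, R, F, C, G, L, N]
Visit K; enqueue S → queue [M, D, E, H, R, F, C, G, L, N, S]
Visit M → queue [D, E, H, R, F, C, G, L, N, S]
Visit D → queue [E, H, R, F, C, G, L, N, S]
Visit E; enqueue J → queue [H, R, F, C, G, L, N, S, J]
Visit H → queue [R, F, C, G, L, N, S, J]
Visit R → queue [F, C, G, L, N, S, J]
Visit F → queue [C, G, L, N, S, J]
Visit C; enqueue B → queue [G, L, N, S, J, B]
Visit G → queue [L, N, S, J, B]
Visit L → queue [N, S, J, B]
Visit N → queue [S, J, B]
Visit S → queue [J, B]
Visit J → queue [B]
Visit B → queue []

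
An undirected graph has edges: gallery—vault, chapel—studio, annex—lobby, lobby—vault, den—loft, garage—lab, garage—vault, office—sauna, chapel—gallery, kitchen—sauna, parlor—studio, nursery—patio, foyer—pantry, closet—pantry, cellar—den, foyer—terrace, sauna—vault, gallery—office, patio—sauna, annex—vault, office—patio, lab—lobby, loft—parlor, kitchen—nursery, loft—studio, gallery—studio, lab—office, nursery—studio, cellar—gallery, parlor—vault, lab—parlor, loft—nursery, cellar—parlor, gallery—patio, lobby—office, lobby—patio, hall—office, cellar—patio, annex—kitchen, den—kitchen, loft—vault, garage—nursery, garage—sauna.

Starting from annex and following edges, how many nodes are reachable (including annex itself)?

18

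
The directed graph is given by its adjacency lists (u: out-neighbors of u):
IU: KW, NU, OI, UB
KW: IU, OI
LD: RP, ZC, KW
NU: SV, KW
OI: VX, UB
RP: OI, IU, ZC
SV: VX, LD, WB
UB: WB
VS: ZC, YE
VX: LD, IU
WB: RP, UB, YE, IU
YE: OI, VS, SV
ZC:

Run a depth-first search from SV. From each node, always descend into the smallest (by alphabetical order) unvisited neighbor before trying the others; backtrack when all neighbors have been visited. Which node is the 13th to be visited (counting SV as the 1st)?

VX

Visit SV
SV → LD
LD → KW
KW → IU
IU → NU
IU → OI
OI → UB
UB → WB
WB → RP
RP → ZC
WB → YE
YE → VS
OI → VX

Visit order: SV, LD, KW, IU, NU, OI, UB, WB, RP, ZC, YE, VS, VX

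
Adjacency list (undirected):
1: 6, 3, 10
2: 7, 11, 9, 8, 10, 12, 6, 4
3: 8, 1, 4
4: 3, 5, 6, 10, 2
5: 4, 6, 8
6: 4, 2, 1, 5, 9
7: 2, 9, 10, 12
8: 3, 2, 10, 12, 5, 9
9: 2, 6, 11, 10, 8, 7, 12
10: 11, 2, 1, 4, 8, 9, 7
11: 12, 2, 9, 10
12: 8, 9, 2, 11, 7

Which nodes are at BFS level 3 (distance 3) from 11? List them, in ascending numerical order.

Level 0: 11
Level 1: 2, 9, 10, 12
Level 2: 1, 4, 6, 7, 8
Level 3: 3, 5

3, 5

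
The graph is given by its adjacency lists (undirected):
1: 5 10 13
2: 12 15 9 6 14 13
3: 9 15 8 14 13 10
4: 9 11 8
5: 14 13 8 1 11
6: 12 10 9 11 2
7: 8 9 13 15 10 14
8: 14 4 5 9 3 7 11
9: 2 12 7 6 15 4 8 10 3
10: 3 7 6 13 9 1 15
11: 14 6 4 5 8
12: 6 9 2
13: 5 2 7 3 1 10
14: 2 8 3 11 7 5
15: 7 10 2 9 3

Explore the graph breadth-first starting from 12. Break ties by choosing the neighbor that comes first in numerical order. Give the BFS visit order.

Visit 12; enqueue 2, 6, 9 → queue [2, 6, 9]
Visit 2; enqueue 13, 14, 15 → queue [6, 9, 13, 14, 15]
Visit 6; enqueue 10, 11 → queue [9, 13, 14, 15, 10, 11]
Visit 9; enqueue 3, 4, 7, 8 → queue [13, 14, 15, 10, 11, 3, 4, 7, 8]
Visit 13; enqueue 1, 5 → queue [14, 15, 10, 11, 3, 4, 7, 8, 1, 5]
Visit 14 → queue [15, 10, 11, 3, 4, 7, 8, 1, 5]
Visit 15 → queue [10, 11, 3, 4, 7, 8, 1, 5]
Visit 10 → queue [11, 3, 4, 7, 8, 1, 5]
Visit 11 → queue [3, 4, 7, 8, 1, 5]
Visit 3 → queue [4, 7, 8, 1, 5]
Visit 4 → queue [7, 8, 1, 5]
Visit 7 → queue [8, 1, 5]
Visit 8 → queue [1, 5]
Visit 1 → queue [5]
Visit 5 → queue []

12 → 2 → 6 → 9 → 13 → 14 → 15 → 10 → 11 → 3 → 4 → 7 → 8 → 1 → 5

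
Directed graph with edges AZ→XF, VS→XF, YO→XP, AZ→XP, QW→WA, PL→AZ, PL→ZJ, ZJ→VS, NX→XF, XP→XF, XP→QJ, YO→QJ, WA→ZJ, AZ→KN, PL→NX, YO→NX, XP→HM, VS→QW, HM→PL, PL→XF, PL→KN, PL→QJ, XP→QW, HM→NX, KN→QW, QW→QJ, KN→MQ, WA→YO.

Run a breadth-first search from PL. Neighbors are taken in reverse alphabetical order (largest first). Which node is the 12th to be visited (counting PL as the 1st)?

WA

Visit PL; enqueue ZJ, XF, QJ, NX, KN, AZ → queue [ZJ, XF, QJ, NX, KN, AZ]
Visit ZJ; enqueue VS → queue [XF, QJ, NX, KN, AZ, VS]
Visit XF → queue [QJ, NX, KN, AZ, VS]
Visit QJ → queue [NX, KN, AZ, VS]
Visit NX → queue [KN, AZ, VS]
Visit KN; enqueue QW, MQ → queue [AZ, VS, QW, MQ]
Visit AZ; enqueue XP → queue [VS, QW, MQ, XP]
Visit VS → queue [QW, MQ, XP]
Visit QW; enqueue WA → queue [MQ, XP, WA]
Visit MQ → queue [XP, WA]
Visit XP; enqueue HM → queue [WA, HM]
Visit WA; enqueue YO → queue [HM, YO]
Visit HM → queue [YO]
Visit YO → queue []

Visit order: PL, ZJ, XF, QJ, NX, KN, AZ, VS, QW, MQ, XP, WA, HM, YO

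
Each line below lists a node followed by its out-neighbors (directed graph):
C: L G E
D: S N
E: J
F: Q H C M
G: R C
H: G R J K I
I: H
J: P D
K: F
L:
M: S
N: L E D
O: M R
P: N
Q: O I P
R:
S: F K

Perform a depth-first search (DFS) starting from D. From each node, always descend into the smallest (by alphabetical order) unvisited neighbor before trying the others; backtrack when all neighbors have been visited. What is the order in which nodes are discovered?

Visit D
D → N
N → E
E → J
J → P
N → L
D → S
S → F
F → C
C → G
G → R
F → H
H → I
H → K
F → M
F → Q
Q → O

D, N, E, J, P, L, S, F, C, G, R, H, I, K, M, Q, O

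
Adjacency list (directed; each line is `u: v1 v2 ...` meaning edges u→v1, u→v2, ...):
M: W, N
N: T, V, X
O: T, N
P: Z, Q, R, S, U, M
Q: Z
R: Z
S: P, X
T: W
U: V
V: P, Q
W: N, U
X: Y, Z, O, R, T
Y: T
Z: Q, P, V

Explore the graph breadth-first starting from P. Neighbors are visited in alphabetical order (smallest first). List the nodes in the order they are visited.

P M Q R S U Z N W X V T O Y

Visit P; enqueue M, Q, R, S, U, Z → queue [M, Q, R, S, U, Z]
Visit M; enqueue N, W → queue [Q, R, S, U, Z, N, W]
Visit Q → queue [R, S, U, Z, N, W]
Visit R → queue [S, U, Z, N, W]
Visit S; enqueue X → queue [U, Z, N, W, X]
Visit U; enqueue V → queue [Z, N, W, X, V]
Visit Z → queue [N, W, X, V]
Visit N; enqueue T → queue [W, X, V, T]
Visit W → queue [X, V, T]
Visit X; enqueue O, Y → queue [V, T, O, Y]
Visit V → queue [T, O, Y]
Visit T → queue [O, Y]
Visit O → queue [Y]
Visit Y → queue []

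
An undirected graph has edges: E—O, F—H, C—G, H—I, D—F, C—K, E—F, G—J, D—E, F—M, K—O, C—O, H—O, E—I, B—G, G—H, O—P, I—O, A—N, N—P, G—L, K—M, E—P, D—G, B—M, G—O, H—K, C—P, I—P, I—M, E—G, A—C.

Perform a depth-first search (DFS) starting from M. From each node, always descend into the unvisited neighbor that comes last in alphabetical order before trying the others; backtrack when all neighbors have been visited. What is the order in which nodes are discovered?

M → K → O → P → N → A → C → G → L → J → H → I → E → F → D → B

Visit M
M → K
K → O
O → P
P → N
N → A
A → C
C → G
G → L
G → J
G → H
H → I
I → E
E → F
F → D
G → B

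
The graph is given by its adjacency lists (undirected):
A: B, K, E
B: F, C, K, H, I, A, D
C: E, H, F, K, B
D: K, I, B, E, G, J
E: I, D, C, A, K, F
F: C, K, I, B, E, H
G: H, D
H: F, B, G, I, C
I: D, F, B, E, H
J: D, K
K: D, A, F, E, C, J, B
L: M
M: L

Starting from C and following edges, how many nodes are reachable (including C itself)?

11

BFS from C visits: C, E, H, F, K, B, I, D, A, G, J
Reachable nodes: 11 of 13 total.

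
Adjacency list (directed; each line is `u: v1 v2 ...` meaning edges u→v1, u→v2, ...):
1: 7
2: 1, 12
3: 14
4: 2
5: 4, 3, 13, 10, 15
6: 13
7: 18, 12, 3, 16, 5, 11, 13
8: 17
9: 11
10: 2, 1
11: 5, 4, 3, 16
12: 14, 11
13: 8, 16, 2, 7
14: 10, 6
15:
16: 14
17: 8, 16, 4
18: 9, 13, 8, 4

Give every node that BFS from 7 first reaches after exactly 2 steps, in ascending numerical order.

2, 4, 8, 9, 10, 14, 15

Level 0: 7
Level 1: 3, 5, 11, 12, 13, 16, 18
Level 2: 2, 4, 8, 9, 10, 14, 15
Level 3: 1, 6, 17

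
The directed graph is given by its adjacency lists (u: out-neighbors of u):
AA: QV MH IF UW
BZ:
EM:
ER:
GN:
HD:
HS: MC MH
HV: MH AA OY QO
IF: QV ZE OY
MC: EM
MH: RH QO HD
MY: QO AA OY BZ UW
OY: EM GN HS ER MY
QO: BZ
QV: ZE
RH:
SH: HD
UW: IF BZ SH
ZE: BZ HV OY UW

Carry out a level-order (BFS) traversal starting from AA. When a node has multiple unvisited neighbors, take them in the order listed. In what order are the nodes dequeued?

Visit AA; enqueue QV, MH, IF, UW → queue [QV, MH, IF, UW]
Visit QV; enqueue ZE → queue [MH, IF, UW, ZE]
Visit MH; enqueue RH, QO, HD → queue [IF, UW, ZE, RH, QO, HD]
Visit IF; enqueue OY → queue [UW, ZE, RH, QO, HD, OY]
Visit UW; enqueue BZ, SH → queue [ZE, RH, QO, HD, OY, BZ, SH]
Visit ZE; enqueue HV → queue [RH, QO, HD, OY, BZ, SH, HV]
Visit RH → queue [QO, HD, OY, BZ, SH, HV]
Visit QO → queue [HD, OY, BZ, SH, HV]
Visit HD → queue [OY, BZ, SH, HV]
Visit OY; enqueue EM, GN, HS, ER, MY → queue [BZ, SH, HV, EM, GN, HS, ER, MY]
Visit BZ → queue [SH, HV, EM, GN, HS, ER, MY]
Visit SH → queue [HV, EM, GN, HS, ER, MY]
Visit HV → queue [EM, GN, HS, ER, MY]
Visit EM → queue [GN, HS, ER, MY]
Visit GN → queue [HS, ER, MY]
Visit HS; enqueue MC → queue [ER, MY, MC]
Visit ER → queue [MY, MC]
Visit MY → queue [MC]
Visit MC → queue []

AA -> QV -> MH -> IF -> UW -> ZE -> RH -> QO -> HD -> OY -> BZ -> SH -> HV -> EM -> GN -> HS -> ER -> MY -> MC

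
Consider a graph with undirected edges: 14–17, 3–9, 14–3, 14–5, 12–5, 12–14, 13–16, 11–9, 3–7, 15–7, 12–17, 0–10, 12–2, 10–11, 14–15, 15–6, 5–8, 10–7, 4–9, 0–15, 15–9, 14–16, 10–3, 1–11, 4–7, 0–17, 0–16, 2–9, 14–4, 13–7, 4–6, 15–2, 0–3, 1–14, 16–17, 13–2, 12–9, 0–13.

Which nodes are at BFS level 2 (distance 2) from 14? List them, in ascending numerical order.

0, 2, 6, 7, 8, 9, 10, 11, 13

Level 0: 14
Level 1: 1, 3, 4, 5, 12, 15, 16, 17
Level 2: 0, 2, 6, 7, 8, 9, 10, 11, 13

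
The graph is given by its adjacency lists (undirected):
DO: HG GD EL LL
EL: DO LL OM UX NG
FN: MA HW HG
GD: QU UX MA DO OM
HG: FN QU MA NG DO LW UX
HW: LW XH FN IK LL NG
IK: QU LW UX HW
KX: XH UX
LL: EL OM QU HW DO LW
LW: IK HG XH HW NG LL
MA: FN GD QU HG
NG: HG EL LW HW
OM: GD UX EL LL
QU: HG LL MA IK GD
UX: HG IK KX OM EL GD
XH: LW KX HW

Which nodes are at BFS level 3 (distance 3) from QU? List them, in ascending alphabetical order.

KX, XH

Level 0: QU
Level 1: GD, HG, IK, LL, MA
Level 2: DO, EL, FN, HW, LW, NG, OM, UX
Level 3: KX, XH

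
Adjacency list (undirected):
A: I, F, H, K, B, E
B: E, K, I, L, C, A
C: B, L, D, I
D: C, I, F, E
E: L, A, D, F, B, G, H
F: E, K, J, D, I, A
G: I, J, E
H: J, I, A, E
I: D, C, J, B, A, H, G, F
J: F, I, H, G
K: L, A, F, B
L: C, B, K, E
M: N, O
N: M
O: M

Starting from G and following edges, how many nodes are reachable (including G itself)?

12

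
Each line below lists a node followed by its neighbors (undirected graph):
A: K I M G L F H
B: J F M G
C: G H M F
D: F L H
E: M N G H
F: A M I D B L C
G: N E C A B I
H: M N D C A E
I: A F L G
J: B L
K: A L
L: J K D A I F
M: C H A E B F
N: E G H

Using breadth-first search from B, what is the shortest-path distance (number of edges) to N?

2

Level 0: B
Level 1: F, G, J, M
Level 2: A, C, D, E, H, I, L, N
Level 3: K
N first appears at level 2.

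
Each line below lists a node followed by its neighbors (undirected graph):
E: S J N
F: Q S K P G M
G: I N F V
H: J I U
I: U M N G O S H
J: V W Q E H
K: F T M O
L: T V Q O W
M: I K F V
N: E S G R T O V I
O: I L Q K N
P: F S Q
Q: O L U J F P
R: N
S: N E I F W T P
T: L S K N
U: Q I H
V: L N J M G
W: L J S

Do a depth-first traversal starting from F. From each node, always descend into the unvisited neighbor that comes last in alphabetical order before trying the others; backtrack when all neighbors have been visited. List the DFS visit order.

Visit F
F → S
S → W
W → L
L → V
V → N
N → T
T → K
K → O
O → Q
Q → U
U → I
I → M
I → H
H → J
J → E
I → G
Q → P
N → R

F, S, W, L, V, N, T, K, O, Q, U, I, M, H, J, E, G, P, R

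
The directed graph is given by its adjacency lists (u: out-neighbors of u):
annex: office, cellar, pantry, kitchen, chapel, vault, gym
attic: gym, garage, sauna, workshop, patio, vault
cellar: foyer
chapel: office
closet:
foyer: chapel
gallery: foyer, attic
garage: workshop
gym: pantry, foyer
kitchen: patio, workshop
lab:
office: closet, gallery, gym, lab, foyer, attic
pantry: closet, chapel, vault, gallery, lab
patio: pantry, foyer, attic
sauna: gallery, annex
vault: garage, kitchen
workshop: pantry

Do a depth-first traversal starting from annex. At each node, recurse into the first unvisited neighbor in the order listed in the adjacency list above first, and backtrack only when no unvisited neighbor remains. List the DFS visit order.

annex, office, closet, gallery, foyer, chapel, attic, gym, pantry, vault, garage, workshop, kitchen, patio, lab, sauna, cellar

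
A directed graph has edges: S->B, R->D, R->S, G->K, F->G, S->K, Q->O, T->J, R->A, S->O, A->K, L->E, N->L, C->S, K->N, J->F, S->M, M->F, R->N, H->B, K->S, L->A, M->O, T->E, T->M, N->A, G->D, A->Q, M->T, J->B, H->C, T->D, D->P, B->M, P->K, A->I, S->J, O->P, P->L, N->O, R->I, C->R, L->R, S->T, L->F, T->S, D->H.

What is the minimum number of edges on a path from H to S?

2

Level 0: H
Level 1: B, C
Level 2: M, R, S
Level 3: A, D, F, I, J, K, N, O, T
Level 4: E, G, L, P, Q
S first appears at level 2.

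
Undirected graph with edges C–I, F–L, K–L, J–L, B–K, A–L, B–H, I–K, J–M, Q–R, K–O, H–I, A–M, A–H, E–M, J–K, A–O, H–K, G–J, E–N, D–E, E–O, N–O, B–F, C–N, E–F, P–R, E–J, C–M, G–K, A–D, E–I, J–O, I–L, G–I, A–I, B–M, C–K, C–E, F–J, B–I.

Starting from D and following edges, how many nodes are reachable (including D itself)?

15

BFS from D visits: D, E, A, O, N, M, J, I, F, C, L, H, K, B, G
Reachable nodes: 15 of 18 total.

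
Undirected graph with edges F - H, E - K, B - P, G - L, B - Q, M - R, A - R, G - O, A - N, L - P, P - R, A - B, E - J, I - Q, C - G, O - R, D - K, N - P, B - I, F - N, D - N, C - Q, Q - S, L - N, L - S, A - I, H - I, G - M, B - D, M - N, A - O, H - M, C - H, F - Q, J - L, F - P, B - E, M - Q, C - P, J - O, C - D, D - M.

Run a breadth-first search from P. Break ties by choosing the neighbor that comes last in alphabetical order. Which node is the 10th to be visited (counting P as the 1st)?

A

Visit P; enqueue R, N, L, F, C, B → queue [R, N, L, F, C, B]
Visit R; enqueue O, M, A → queue [N, L, F, C, B, O, M, A]
Visit N; enqueue D → queue [L, F, C, B, O, M, A, D]
Visit L; enqueue S, J, G → queue [F, C, B, O, M, A, D, S, J, G]
Visit F; enqueue Q, H → queue [C, B, O, M, A, D, S, J, G, Q, H]
Visit C → queue [B, O, M, A, D, S, J, G, Q, H]
Visit B; enqueue I, E → queue [O, M, A, D, S, J, G, Q, H, I, E]
Visit O → queue [M, A, D, S, J, G, Q, H, I, E]
Visit M → queue [A, D, S, J, G, Q, H, I, E]
Visit A → queue [D, S, J, G, Q, H, I, E]
Visit D; enqueue K → queue [S, J, G, Q, H, I, E, K]
Visit S → queue [J, G, Q, H, I, E, K]
Visit J → queue [G, Q, H, I, E, K]
Visit G → queue [Q, H, I, E, K]
Visit Q → queue [H, I, E, K]
Visit H → queue [I, E, K]
Visit I → queue [E, K]
Visit E → queue [K]
Visit K → queue []

Visit order: P, R, N, L, F, C, B, O, M, A, D, S, J, G, Q, H, I, E, K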